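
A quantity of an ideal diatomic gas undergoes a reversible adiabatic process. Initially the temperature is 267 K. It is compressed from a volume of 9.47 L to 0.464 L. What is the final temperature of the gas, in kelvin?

For a reversible adiabat TV^(γ−1) is constant, so T₂ = T₁ (V₁/V₂)^(γ−1).
For a diatomic ideal gas γ = 7/5, so γ−1 = 2/5.
T₂ = 267 × (9.47/0.464)^(2/5) = 892.2 K.

T₂ ≈ 892 K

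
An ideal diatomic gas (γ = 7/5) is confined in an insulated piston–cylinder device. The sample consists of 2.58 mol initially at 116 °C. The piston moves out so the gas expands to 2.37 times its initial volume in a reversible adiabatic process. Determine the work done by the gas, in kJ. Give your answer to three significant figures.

W ≈ 6.09 kJ

Adiabatic: T₁V₁^(γ−1) = T₂V₂^(γ−1) ⇒ T₂ = T₁ (V₁/V₂)^(γ−1).
T₁ = 116 °C = 389.1 K.
T₂ = 389.1 × (1/2.37)^(2/5) = 275.6 K.
Q = 0, so ΔU = W_on_gas = nCᵥΔT with Cᵥ = R/(γ−1) = 20.79 J/(mol·K).
ΔU = 2.58 × 20.79 × (275.6 − 389.1) = -6091 J.
Work done by the gas = −ΔU = 6091 J.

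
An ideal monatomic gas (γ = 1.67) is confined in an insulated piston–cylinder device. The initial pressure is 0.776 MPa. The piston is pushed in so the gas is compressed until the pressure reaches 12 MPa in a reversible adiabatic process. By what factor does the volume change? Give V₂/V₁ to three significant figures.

From PV^γ = const, V₂/V₁ = (P₁/P₂)^(1/γ).
V₂/V₁ = (0.776/12)^(0.599) = 0.194.

V₂/V₁ ≈ 0.194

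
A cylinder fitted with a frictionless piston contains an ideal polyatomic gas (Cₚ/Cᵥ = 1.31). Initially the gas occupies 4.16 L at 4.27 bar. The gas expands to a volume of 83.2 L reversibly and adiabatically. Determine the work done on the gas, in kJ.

W ≈ -3.47 kJ

P₂ = P₁(V₁/V₂)^γ = 4.27×(4.16/83.2)^(1.31) = 0.08435 bar.
For a reversible adiabat, W_by_gas = (P₁V₁ − P₂V₂)/(γ−1).
W_by = (427000×0.00416 − 8435×0.0832) / (0.31) = 3466 J.
W_on_gas = −W_by = -3466 J.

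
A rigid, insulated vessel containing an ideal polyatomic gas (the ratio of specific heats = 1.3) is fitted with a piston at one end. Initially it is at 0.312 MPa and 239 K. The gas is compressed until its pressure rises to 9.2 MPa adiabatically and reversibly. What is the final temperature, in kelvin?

T₂ ≈ 522 K

Adiabatic: T₂/T₁ = (P₂/P₁)^((γ−1)/γ).
T₂ = 239 × (9.2/0.312)^(0.231) = 521.8 K.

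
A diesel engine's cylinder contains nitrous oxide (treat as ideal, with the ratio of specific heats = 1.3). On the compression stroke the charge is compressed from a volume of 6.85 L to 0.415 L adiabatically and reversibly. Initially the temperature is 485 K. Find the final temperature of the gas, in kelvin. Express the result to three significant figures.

T₂ ≈ 1120 K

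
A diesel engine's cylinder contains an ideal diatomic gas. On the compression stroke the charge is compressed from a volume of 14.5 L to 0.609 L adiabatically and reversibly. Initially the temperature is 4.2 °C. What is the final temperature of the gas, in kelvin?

T₂ ≈ 986 K

For a reversible adiabat TV^(γ−1) is constant, so T₂ = T₁ (V₁/V₂)^(γ−1).
For a diatomic ideal gas γ = 7/5, so γ−1 = 2/5.
T₁ = 4.2 °C = 277.3 K.
T₂ = 277.3 × (14.5/0.609)^(2/5) = 985.7 K.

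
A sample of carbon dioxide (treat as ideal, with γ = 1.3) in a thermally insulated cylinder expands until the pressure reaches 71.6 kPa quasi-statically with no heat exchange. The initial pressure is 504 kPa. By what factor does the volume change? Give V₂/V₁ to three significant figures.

V₂/V₁ ≈ 4.49

From PV^γ = const, V₂/V₁ = (P₁/P₂)^(1/γ).
V₂/V₁ = (504/71.6)^(0.769) = 4.487.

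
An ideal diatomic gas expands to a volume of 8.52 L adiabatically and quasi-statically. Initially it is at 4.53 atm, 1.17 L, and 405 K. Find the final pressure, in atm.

Since PV^γ is constant along a reversible adiabat, P₂ = P₁ (V₁/V₂)^γ.
γ = 7/5 for a diatomic ideal gas.
P₂ = 4.53 × (1.17/8.52)^(7/5) = 0.2812 atm.

P₂ ≈ 0.281 atm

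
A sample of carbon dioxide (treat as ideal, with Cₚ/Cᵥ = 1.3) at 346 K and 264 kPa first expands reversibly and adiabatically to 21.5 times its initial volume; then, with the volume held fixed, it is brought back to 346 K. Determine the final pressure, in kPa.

P₃ ≈ 12.3 kPa

Adiabatic step (PV^γ = const): P₂ = 264×(1/21.5)^(1.3) = 4.891 kPa; T₂ = 346×(1/21.5)^(0.3) = 137.8 K.
Isochoric: P₃ = P₂(T₃/T₂) = 4.891 × (346/137.8) = 12.28 kPa.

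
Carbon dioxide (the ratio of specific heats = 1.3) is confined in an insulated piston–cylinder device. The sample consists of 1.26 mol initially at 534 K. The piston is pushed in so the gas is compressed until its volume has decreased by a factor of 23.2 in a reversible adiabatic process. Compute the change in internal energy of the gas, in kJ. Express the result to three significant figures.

For a reversible adiabat TV^(γ−1) is constant, so T₂ = T₁ (V₁/V₂)^(γ−1).
T₂ = 534 × 23.2^(0.3) = 1371 K.
Q = 0, so ΔU = W_on_gas = nCᵥΔT with Cᵥ = R/(γ−1) = 27.71 J/(mol·K).
ΔU = 1.26 × 27.71 × (1371 − 534) = 29240 J.

ΔU ≈ 29.2 kJ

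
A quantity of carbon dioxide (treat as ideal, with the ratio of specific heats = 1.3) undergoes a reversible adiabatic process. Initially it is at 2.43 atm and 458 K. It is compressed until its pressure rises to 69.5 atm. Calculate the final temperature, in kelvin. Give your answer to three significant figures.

T₂ ≈ 993 K

Adiabatic: T₂/T₁ = (P₂/P₁)^((γ−1)/γ).
T₂ = 458 × (69.5/2.43)^(0.231) = 993 K.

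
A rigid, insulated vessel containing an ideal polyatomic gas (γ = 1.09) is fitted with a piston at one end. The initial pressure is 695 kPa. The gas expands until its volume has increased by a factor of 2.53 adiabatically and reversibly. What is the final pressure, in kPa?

Since PV^γ is constant along a reversible adiabat, P₂ = P₁ (V₁/V₂)^γ.
P₂ = 695 × (1/2.53)^(1.09) = 252.7 kPa.

P₂ ≈ 253 kPa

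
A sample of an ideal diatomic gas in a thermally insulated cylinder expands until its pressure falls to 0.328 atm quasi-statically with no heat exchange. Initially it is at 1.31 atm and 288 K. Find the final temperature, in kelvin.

T₂ ≈ 194 K

Along an adiabat T P^((1−γ)/γ) is constant, so T₂ = T₁ (P₂/P₁)^((γ−1)/γ).
For a diatomic ideal gas γ = 7/5, so (γ−1)/γ = 2/7.
T₂ = 288 × (0.328/1.31)^(2/7) = 193.9 K.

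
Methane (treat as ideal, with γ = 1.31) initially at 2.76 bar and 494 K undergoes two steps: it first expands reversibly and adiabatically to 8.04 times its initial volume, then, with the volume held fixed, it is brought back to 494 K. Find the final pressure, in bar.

P₃ ≈ 0.343 bar

Adiabatic step (PV^γ = const): P₂ = 2.76×(1/8.04)^(1.31) = 0.1799 bar; T₂ = 494×(1/8.04)^(0.31) = 258.9 K.
Isochoric: P₃ = P₂(T₃/T₂) = 0.1799 × (494/258.9) = 0.3433 bar.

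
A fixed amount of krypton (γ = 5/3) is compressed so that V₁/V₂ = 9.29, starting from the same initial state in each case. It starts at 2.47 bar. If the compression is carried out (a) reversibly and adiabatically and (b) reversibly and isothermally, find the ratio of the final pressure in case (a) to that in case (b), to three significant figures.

Isothermal: P_b = P₁(V₁/V₂) = 2.47×9.29.
Adiabatic: P_a = P₁(V₁/V₂)^γ = 2.47×9.29^(5/3).
P_a/P_b = (V₁/V₂)^(γ−1) = 9.29^(2/3) = 4.419.

P_adiabatic / P_isothermal ≈ 4.42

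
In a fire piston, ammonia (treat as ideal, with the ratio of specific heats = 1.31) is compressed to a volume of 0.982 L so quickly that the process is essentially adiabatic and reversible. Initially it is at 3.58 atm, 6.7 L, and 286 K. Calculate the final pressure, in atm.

Adiabatic: P₁V₁^γ = P₂V₂^γ ⇒ P₂ = P₁ (V₁/V₂)^γ.
P₂ = 3.58 × (6.7/0.982)^(1.31) = 44.3 atm.

P₂ ≈ 44.3 atm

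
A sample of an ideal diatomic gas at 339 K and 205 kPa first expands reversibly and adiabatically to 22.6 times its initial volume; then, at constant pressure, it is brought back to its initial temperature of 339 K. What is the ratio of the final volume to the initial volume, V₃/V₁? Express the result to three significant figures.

For a diatomic ideal gas γ = 7/5.
Adiabatic step: V₂/V₁ = 22.6; T₂ = T₁·(1/22.6)^(2/5) = 97.4 K.
Isobaric step: V₃/V₂ = T₃/T₂ = 339/97.4.
V₃/V₁ = (V₂/V₁)(V₃/V₂) = 22.6 × (339/97.4) = 78.66.

V₃/V₁ ≈ 78.7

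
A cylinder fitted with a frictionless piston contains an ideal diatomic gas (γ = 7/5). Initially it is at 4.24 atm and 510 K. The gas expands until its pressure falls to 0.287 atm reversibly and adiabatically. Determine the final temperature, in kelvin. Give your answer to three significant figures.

Along an adiabat T P^((1−γ)/γ) is constant, so T₂ = T₁ (P₂/P₁)^((γ−1)/γ).
T₂ = 510 × (0.287/4.24)^(2/7) = 236.3 K.

T₂ ≈ 236 K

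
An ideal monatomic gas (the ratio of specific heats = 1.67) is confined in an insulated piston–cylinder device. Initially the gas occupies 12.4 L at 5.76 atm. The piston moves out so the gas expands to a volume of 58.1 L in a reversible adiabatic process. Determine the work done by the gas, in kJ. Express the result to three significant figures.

P₂ = P₁(V₁/V₂)^γ = 5.76×(12.4/58.1)^(1.67) = 0.4368 atm.
For a reversible adiabat, W_by_gas = (P₁V₁ − P₂V₂)/(γ−1).
W_by = (583600×0.0124 − 44260×0.0581) / (0.67) = 6964 J.

W ≈ 6.96 kJ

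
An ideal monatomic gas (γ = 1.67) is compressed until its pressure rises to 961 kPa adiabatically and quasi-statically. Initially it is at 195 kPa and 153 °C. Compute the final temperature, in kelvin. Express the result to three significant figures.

Along an adiabat T P^((1−γ)/γ) is constant, so T₂ = T₁ (P₂/P₁)^((γ−1)/γ).
T₁ = 153 °C = 426.1 K.
T₂ = 426.1 × (961/195)^(0.401) = 808.1 K.

T₂ ≈ 808 K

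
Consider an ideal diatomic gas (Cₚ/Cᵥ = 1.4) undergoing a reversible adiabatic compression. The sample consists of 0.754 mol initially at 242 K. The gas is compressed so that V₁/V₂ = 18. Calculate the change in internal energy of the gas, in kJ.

ΔU ≈ 8.26 kJ

Adiabatic: T₁V₁^(γ−1) = T₂V₂^(γ−1) ⇒ T₂ = T₁ (V₁/V₂)^(γ−1).
T₂ = 242 × 18^(0.4) = 769 K.
Q = 0, so ΔU = W_on_gas = nCᵥΔT with Cᵥ = R/(γ−1) = 20.79 J/(mol·K).
ΔU = 0.754 × 20.79 × (769 − 242) = 8259 J.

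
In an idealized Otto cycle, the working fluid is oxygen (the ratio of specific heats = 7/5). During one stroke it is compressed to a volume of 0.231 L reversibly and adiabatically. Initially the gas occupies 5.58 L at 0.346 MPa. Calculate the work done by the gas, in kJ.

W ≈ -12.4 kJ

P₂ = P₁(V₁/V₂)^γ = 0.346×(5.58/0.231)^(7/5) = 29.87 MPa.
For a reversible adiabat, W_by_gas = (P₁V₁ − P₂V₂)/(γ−1).
W_by = (346000×0.00558 − 2.987×10^7×0.000231) / (2/5) = -12430 J.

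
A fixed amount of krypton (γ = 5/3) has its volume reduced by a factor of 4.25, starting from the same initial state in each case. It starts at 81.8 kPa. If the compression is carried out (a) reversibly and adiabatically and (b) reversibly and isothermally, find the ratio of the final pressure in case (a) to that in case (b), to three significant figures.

Isothermal: P_b = P₁(V₁/V₂) = 81.8×4.25.
Adiabatic: P_a = P₁(V₁/V₂)^γ = 81.8×4.25^(5/3).
P_a/P_b = (V₁/V₂)^(γ−1) = 4.25^(2/3) = 2.624.

P_adiabatic / P_isothermal ≈ 2.62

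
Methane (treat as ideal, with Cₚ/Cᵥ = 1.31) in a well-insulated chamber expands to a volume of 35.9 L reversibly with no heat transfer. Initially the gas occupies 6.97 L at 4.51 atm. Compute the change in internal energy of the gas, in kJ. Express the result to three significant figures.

ΔU ≈ -4.09 kJ

P₂ = P₁(V₁/V₂)^γ = 4.51×(6.97/35.9)^(1.31) = 0.5268 atm.
For a reversible adiabat, W_by_gas = (P₁V₁ − P₂V₂)/(γ−1).
W_by = (457000×0.00697 − 53380×0.0359) / (0.31) = 4093 J.
Q = 0 ⇒ ΔU = −W_by = -4093 J.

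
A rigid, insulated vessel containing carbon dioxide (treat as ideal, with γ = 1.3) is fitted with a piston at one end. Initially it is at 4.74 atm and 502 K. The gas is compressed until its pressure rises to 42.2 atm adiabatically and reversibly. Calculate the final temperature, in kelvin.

Adiabatic: T₂/T₁ = (P₂/P₁)^((γ−1)/γ).
T₂ = 502 × (42.2/4.74)^(0.231) = 831.4 K.

T₂ ≈ 831 K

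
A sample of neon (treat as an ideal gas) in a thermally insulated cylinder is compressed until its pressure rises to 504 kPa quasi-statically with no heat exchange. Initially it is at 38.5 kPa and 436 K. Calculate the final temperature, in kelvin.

T₂ ≈ 1220 K

Adiabatic: T₂/T₁ = (P₂/P₁)^((γ−1)/γ).
For a monatomic ideal gas γ = 5/3, so (γ−1)/γ = 2/5.
T₂ = 436 × (504/38.5)^(2/5) = 1220 K.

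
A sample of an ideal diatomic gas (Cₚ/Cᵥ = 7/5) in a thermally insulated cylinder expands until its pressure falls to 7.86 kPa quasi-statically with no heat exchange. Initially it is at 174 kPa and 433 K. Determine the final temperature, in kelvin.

T₂ ≈ 179 K

Along an adiabat T P^((1−γ)/γ) is constant, so T₂ = T₁ (P₂/P₁)^((γ−1)/γ).
T₂ = 433 × (7.86/174)^(2/7) = 178.7 K.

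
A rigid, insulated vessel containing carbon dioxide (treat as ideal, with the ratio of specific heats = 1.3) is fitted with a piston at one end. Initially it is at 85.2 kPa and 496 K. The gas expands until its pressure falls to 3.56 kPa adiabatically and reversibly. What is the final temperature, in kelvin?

T₂ ≈ 238 K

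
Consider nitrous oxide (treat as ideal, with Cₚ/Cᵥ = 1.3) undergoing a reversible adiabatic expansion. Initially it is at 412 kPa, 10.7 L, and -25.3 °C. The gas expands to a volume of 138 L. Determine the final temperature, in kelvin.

Adiabatic: T₁V₁^(γ−1) = T₂V₂^(γ−1) ⇒ T₂ = T₁ (V₁/V₂)^(γ−1).
T₁ = -25.3 °C = 247.8 K.
T₂ = 247.8 × (10.7/138)^(0.3) = 115.1 K.

T₂ ≈ 115 K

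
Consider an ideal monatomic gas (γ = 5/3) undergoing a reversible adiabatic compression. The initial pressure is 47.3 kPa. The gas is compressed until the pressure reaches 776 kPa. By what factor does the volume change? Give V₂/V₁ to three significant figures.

V₂/V₁ ≈ 0.187

From PV^γ = const, V₂/V₁ = (P₁/P₂)^(1/γ).
V₂/V₁ = (47.3/776)^(3/5) = 0.1866.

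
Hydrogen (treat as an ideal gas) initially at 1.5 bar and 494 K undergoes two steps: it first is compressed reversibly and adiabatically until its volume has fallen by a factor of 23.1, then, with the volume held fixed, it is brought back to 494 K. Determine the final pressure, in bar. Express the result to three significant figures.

For a diatomic ideal gas γ = 7/5.
Adiabatic step (PV^γ = const): P₂ = 1.5×23.1^(7/5) = 121.7 bar; T₂ = 494×23.1^(2/5) = 1734 K.
Isochoric: P₃ = P₂(T₃/T₂) = 121.7 × (494/1734) = 34.65 bar.

P₃ ≈ 34.6 bar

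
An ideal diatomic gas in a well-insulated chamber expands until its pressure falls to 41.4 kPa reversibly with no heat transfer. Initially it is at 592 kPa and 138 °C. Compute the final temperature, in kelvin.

T₂ ≈ 192 K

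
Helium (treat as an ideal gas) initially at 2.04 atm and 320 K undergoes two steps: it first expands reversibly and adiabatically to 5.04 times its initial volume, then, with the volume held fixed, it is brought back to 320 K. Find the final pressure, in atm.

P₃ ≈ 0.405 atm

For a monatomic ideal gas γ = 5/3.
Adiabatic step (PV^γ = const): P₂ = 2.04×(1/5.04)^(5/3) = 0.1377 atm; T₂ = 320×(1/5.04)^(2/3) = 108.9 K.
Isochoric: P₃ = P₂(T₃/T₂) = 0.1377 × (320/108.9) = 0.4048 atm.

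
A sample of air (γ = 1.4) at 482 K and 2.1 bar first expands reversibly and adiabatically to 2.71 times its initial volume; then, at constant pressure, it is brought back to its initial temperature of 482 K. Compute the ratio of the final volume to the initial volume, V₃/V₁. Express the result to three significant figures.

V₃/V₁ ≈ 4.04

Adiabatic step: V₂/V₁ = 2.71; T₂ = T₁·(1/2.71)^(0.4) = 323.5 K.
Isobaric step: V₃/V₂ = T₃/T₂ = 482/323.5.
V₃/V₁ = (V₂/V₁)(V₃/V₂) = 2.71 × (482/323.5) = 4.038.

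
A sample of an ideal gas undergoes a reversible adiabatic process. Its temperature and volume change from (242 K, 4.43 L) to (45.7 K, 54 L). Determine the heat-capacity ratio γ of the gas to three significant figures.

TV^(γ−1) = const ⇒ γ − 1 = ln(T₂/T₁) / ln(V₁/V₂).
γ = 1 + ln(45.7/242) / ln(4.43/54) = 1.667.

γ ≈ 1.67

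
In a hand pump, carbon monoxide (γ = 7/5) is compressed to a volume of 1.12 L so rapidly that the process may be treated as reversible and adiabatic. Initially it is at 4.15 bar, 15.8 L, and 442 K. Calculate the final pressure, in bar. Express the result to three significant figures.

Since PV^γ is constant along a reversible adiabat, P₂ = P₁ (V₁/V₂)^γ.
P₂ = 4.15 × (15.8/1.12)^(7/5) = 168.8 bar.

P₂ ≈ 169 bar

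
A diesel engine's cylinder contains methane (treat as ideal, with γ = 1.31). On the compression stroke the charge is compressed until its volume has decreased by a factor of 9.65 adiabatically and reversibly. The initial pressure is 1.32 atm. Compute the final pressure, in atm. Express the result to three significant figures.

Since PV^γ is constant along a reversible adiabat, P₂ = P₁ (V₁/V₂)^γ.
P₂ = 1.32 × 9.65^(1.31) = 25.72 atm.

P₂ ≈ 25.7 atm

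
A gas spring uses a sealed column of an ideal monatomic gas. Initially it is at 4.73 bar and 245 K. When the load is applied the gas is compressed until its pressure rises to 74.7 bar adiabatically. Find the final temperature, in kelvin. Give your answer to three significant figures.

T₂ ≈ 739 K

Along an adiabat T P^((1−γ)/γ) is constant, so T₂ = T₁ (P₂/P₁)^((γ−1)/γ).
For a monatomic ideal gas γ = 5/3, so (γ−1)/γ = 2/5.
T₂ = 245 × (74.7/4.73)^(2/5) = 738.8 K.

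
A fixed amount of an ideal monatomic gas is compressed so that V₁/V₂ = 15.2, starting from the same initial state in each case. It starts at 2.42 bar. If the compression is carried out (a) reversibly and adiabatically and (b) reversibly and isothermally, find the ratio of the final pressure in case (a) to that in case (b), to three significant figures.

P_adiabatic / P_isothermal ≈ 6.14

For a monatomic ideal gas γ = 5/3.
Isothermal: P_b = P₁(V₁/V₂) = 2.42×15.2.
Adiabatic: P_a = P₁(V₁/V₂)^γ = 2.42×15.2^(5/3).
P_a/P_b = (V₁/V₂)^(γ−1) = 15.2^(2/3) = 6.136.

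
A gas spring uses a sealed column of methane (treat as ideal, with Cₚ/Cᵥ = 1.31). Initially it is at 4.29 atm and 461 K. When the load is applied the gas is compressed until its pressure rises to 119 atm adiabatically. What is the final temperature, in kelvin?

T₂ ≈ 1010 K

Adiabatic: T₂/T₁ = (P₂/P₁)^((γ−1)/γ).
T₂ = 461 × (119/4.29)^(0.237) = 1012 K.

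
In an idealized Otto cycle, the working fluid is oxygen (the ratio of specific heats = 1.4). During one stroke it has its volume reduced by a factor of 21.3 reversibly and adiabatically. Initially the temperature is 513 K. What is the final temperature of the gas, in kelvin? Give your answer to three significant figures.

Adiabatic: T₁V₁^(γ−1) = T₂V₂^(γ−1) ⇒ T₂ = T₁ (V₁/V₂)^(γ−1).
T₂ = 513 × 21.3^(0.4) = 1744 K.

T₂ ≈ 1740 K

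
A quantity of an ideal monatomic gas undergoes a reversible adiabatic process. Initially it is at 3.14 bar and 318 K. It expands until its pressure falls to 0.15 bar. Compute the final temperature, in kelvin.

Adiabatic: T₂/T₁ = (P₂/P₁)^((γ−1)/γ).
For a monatomic ideal gas γ = 5/3, so (γ−1)/γ = 2/5.
T₂ = 318 × (0.15/3.14)^(2/5) = 94.21 K.

T₂ ≈ 94.2 K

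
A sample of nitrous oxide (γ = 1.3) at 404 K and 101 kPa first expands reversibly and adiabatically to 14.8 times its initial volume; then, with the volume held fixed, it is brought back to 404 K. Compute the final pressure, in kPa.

P₃ ≈ 6.82 kPa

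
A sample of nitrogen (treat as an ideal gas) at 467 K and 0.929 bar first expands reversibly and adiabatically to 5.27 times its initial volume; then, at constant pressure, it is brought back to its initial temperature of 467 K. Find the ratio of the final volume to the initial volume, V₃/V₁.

For a diatomic ideal gas γ = 7/5.
Adiabatic step: V₂/V₁ = 5.27; T₂ = T₁·(1/5.27)^(2/5) = 240.2 K.
Isobaric step: V₃/V₂ = T₃/T₂ = 467/240.2.
V₃/V₁ = (V₂/V₁)(V₃/V₂) = 5.27 × (467/240.2) = 10.25.

V₃/V₁ ≈ 10.2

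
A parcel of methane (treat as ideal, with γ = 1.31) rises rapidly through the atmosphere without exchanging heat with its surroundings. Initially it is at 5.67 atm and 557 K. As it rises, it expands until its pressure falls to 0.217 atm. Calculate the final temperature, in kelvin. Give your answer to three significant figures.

Adiabatic: T₂/T₁ = (P₂/P₁)^((γ−1)/γ).
T₂ = 557 × (0.217/5.67)^(0.237) = 257.3 K.

T₂ ≈ 257 K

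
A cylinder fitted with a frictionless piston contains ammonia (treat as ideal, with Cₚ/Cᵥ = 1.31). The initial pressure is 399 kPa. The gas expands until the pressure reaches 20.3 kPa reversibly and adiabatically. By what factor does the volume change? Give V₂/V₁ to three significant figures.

V₂/V₁ ≈ 9.71

From PV^γ = const, V₂/V₁ = (P₁/P₂)^(1/γ).
V₂/V₁ = (399/20.3)^(0.763) = 9.714.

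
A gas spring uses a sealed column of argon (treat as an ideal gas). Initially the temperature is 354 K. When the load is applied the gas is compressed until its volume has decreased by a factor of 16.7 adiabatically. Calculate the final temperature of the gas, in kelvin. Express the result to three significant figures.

T₂ ≈ 2310 K

Adiabatic: T₁V₁^(γ−1) = T₂V₂^(γ−1) ⇒ T₂ = T₁ (V₁/V₂)^(γ−1).
For a monatomic ideal gas γ = 5/3, so γ−1 = 2/3.
T₂ = 354 × 16.7^(2/3) = 2313 K.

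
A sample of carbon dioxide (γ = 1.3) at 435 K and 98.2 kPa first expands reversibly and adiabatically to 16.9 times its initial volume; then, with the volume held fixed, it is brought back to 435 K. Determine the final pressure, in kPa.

P₃ ≈ 5.81 kPa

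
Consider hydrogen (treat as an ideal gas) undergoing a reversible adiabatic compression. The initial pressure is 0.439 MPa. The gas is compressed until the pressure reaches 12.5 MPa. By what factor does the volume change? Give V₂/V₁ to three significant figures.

From PV^γ = const, V₂/V₁ = (P₁/P₂)^(1/γ).
For a diatomic ideal gas γ = 7/5.
V₂/V₁ = (0.439/12.5)^(5/7) = 0.09143.

V₂/V₁ ≈ 0.0914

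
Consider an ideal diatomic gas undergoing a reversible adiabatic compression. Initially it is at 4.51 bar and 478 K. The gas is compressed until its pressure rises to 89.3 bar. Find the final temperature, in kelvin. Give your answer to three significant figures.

T₂ ≈ 1120 K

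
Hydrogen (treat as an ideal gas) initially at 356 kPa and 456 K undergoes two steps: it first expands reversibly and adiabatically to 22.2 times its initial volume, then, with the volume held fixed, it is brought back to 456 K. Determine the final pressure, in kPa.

For a diatomic ideal gas γ = 7/5.
Adiabatic step (PV^γ = const): P₂ = 356×(1/22.2)^(7/5) = 4.64 kPa; T₂ = 456×(1/22.2)^(2/5) = 132 K.
Isochoric: P₃ = P₂(T₃/T₂) = 4.64 × (456/132) = 16.04 kPa.

P₃ ≈ 16.0 kPa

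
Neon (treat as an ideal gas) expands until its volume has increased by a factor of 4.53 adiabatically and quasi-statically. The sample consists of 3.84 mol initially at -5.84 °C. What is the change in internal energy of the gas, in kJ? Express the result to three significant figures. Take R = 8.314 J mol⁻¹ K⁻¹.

ΔU ≈ -8.13 kJ

For a reversible adiabat TV^(γ−1) is constant, so T₂ = T₁ (V₁/V₂)^(γ−1).
γ = 5/3 for a monatomic ideal gas, so γ−1 = 2/3.
T₁ = -5.84 °C = 267.3 K.
T₂ = 267.3 × (1/4.53)^(2/3) = 97.64 K.
Q = 0, so ΔU = W_on_gas = nCᵥΔT with Cᵥ = R/(γ−1) = 12.47 J/(mol·K).
ΔU = 3.84 × 12.47 × (97.64 − 267.3) = -8125 J.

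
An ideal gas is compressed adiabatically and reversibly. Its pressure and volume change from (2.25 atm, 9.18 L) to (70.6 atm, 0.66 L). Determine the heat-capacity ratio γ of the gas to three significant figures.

γ ≈ 1.31

PV^γ = const ⇒ γ = ln(P₂/P₁) / ln(V₁/V₂).
γ = ln(70.6/2.25) / ln(9.18/0.66) = 1.309.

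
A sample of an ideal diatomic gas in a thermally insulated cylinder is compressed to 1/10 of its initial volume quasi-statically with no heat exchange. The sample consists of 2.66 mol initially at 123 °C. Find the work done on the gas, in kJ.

W ≈ 33.1 kJ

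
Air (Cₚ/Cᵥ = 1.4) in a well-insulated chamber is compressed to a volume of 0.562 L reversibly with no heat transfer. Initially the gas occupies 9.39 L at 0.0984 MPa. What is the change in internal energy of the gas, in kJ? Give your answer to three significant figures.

P₂ = P₁(V₁/V₂)^γ = 0.0984×(9.39/0.562)^(1.4) = 5.071 MPa.
For a reversible adiabat, W_by_gas = (P₁V₁ − P₂V₂)/(γ−1).
W_by = (98400×0.00939 − 5.071×10^6×0.000562) / (0.4) = -4815 J.
Q = 0 ⇒ ΔU = −W_by = 4815 J.

ΔU ≈ 4.81 kJ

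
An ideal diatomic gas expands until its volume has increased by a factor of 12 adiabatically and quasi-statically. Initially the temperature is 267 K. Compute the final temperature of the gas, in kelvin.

Adiabatic: T₁V₁^(γ−1) = T₂V₂^(γ−1) ⇒ T₂ = T₁ (V₁/V₂)^(γ−1).
For a diatomic ideal gas γ = 7/5, so γ−1 = 2/5.
T₂ = 267 × (1/12)^(2/5) = 98.82 K.

T₂ ≈ 98.8 K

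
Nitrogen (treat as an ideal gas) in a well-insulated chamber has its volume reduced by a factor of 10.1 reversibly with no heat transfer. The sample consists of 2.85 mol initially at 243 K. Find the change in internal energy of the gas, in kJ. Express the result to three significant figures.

ΔU ≈ 21.9 kJ

Adiabatic: T₁V₁^(γ−1) = T₂V₂^(γ−1) ⇒ T₂ = T₁ (V₁/V₂)^(γ−1).
γ = 7/5 for a diatomic ideal gas, so γ−1 = 2/5.
T₂ = 243 × 10.1^(2/5) = 612.8 K.
Q = 0, so ΔU = W_on_gas = nCᵥΔT with Cᵥ = R/(γ−1) = 20.79 J/(mol·K).
ΔU = 2.85 × 20.79 × (612.8 − 243) = 21910 J.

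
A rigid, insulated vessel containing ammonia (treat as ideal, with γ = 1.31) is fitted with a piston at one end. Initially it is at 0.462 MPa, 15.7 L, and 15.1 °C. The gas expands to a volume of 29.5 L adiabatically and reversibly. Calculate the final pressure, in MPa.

P₂ ≈ 0.202 MPa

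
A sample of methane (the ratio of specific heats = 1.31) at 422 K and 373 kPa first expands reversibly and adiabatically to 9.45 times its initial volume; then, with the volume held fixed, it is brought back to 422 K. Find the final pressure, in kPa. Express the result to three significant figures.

P₃ ≈ 39.5 kPa

Adiabatic step (PV^γ = const): P₂ = 373×(1/9.45)^(1.31) = 19.67 kPa; T₂ = 422×(1/9.45)^(0.31) = 210.3 K.
Isochoric: P₃ = P₂(T₃/T₂) = 19.67 × (422/210.3) = 39.47 kPa.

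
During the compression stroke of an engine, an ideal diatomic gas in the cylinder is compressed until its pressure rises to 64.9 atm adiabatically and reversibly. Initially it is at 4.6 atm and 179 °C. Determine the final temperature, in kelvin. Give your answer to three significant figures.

Adiabatic: T₂/T₁ = (P₂/P₁)^((γ−1)/γ).
For a diatomic ideal gas γ = 7/5, so (γ−1)/γ = 2/7.
T₁ = 179 °C = 452.1 K.
T₂ = 452.1 × (64.9/4.6)^(2/7) = 963.2 K.

T₂ ≈ 963 K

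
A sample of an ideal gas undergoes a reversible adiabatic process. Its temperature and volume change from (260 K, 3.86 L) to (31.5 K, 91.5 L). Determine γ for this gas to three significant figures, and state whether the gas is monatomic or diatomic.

γ ≈ 1.67; monatomic

TV^(γ−1) = const ⇒ γ − 1 = ln(T₂/T₁) / ln(V₁/V₂).
γ = 1 + ln(31.5/260) / ln(3.86/91.5) = 1.667.
γ ≈ 1.67 is close to 5/3, so the gas is monatomic.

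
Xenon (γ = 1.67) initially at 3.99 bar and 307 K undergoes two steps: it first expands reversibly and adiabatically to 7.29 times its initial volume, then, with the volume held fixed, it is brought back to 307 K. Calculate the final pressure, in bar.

P₃ ≈ 0.547 bar

Adiabatic step (PV^γ = const): P₂ = 3.99×(1/7.29)^(1.67) = 0.1446 bar; T₂ = 307×(1/7.29)^(0.67) = 81.12 K.
Isochoric: P₃ = P₂(T₃/T₂) = 0.1446 × (307/81.12) = 0.5473 bar.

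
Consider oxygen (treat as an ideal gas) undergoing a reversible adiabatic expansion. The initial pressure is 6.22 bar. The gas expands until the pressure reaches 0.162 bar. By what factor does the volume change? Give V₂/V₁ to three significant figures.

V₂/V₁ ≈ 13.5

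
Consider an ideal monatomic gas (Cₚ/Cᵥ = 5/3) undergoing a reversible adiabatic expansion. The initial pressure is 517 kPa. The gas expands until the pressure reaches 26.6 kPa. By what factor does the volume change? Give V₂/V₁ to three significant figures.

From PV^γ = const, V₂/V₁ = (P₁/P₂)^(1/γ).
V₂/V₁ = (517/26.6)^(3/5) = 5.932.

V₂/V₁ ≈ 5.93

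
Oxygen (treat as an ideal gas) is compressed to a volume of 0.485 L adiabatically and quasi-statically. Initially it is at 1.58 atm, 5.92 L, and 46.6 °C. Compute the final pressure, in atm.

P₂ ≈ 52.5 atm

Adiabatic: P₁V₁^γ = P₂V₂^γ ⇒ P₂ = P₁ (V₁/V₂)^γ.
γ = 7/5 for a diatomic ideal gas.
P₂ = 1.58 × (5.92/0.485)^(7/5) = 52.46 atm.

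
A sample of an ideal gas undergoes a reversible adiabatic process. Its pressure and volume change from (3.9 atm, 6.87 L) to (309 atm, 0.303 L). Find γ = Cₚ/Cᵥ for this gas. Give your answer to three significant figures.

γ ≈ 1.40

PV^γ = const ⇒ γ = ln(P₂/P₁) / ln(V₁/V₂).
γ = ln(309/3.9) / ln(6.87/0.303) = 1.401.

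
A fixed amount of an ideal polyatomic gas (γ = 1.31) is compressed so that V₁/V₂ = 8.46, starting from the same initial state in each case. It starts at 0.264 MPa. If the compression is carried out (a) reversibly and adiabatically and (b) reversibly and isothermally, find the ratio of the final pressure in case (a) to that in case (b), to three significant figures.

P_adiabatic / P_isothermal ≈ 1.94

Isothermal: P_b = P₁(V₁/V₂) = 0.264×8.46.
Adiabatic: P_a = P₁(V₁/V₂)^γ = 0.264×8.46^(1.31).
P_a/P_b = (V₁/V₂)^(γ−1) = 8.46^(0.31) = 1.939.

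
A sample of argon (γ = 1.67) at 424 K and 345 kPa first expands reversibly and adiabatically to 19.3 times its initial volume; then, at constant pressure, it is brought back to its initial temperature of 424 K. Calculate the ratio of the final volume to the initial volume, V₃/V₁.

V₃/V₁ ≈ 140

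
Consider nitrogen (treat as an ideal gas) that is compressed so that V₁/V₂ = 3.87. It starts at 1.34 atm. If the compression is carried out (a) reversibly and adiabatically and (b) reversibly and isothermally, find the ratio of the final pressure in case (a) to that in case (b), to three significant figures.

P_adiabatic / P_isothermal ≈ 1.72

For a diatomic ideal gas γ = 7/5.
Isothermal: P_b = P₁(V₁/V₂) = 1.34×3.87.
Adiabatic: P_a = P₁(V₁/V₂)^γ = 1.34×3.87^(7/5).
P_a/P_b = (V₁/V₂)^(γ−1) = 3.87^(2/5) = 1.718.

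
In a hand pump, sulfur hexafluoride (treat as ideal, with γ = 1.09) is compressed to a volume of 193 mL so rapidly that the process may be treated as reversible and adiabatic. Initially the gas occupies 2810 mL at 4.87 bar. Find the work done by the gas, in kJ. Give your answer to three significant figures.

W ≈ -4.14 kJ

P₂ = P₁(V₁/V₂)^γ = 4.87×(2810/193)^(1.09) = 90.23 bar.
For a reversible adiabat, W_by_gas = (P₁V₁ − P₂V₂)/(γ−1).
W_by = (487000×0.00281 − 9.023×10^6×0.000193) / (0.09) = -4145 J.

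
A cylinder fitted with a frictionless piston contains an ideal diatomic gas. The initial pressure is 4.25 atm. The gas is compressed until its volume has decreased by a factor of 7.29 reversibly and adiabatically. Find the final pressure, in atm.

Adiabatic: P₁V₁^γ = P₂V₂^γ ⇒ P₂ = P₁ (V₁/V₂)^γ.
For a diatomic ideal gas γ = 7/5.
P₂ = 4.25 × 7.29^(7/5) = 68.58 atm.

P₂ ≈ 68.6 atm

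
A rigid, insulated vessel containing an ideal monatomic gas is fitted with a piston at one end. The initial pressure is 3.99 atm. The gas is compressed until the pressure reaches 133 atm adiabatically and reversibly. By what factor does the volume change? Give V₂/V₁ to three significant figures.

From PV^γ = const, V₂/V₁ = (P₁/P₂)^(1/γ).
For a monatomic ideal gas γ = 5/3.
V₂/V₁ = (3.99/133)^(3/5) = 0.122.

V₂/V₁ ≈ 0.122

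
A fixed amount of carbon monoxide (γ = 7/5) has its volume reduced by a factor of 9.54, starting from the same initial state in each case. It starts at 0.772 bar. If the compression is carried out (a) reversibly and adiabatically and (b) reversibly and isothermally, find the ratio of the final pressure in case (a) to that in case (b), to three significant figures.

P_adiabatic / P_isothermal ≈ 2.47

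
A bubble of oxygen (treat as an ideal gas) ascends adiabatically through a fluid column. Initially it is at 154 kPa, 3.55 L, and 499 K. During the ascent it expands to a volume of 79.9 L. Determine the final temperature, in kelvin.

Adiabatic: T₁V₁^(γ−1) = T₂V₂^(γ−1) ⇒ T₂ = T₁ (V₁/V₂)^(γ−1).
γ = 7/5 for a diatomic ideal gas.
T₂ = 499 × (3.55/79.9)^(2/5) = 143.6 K.

T₂ ≈ 144 K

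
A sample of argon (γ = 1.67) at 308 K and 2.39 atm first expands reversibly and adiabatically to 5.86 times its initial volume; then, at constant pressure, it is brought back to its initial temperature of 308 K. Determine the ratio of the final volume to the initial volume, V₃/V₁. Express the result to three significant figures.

V₃/V₁ ≈ 19.2

Adiabatic step: V₂/V₁ = 5.86; T₂ = T₁·(1/5.86)^(0.67) = 94.2 K.
Isobaric step: V₃/V₂ = T₃/T₂ = 308/94.2.
V₃/V₁ = (V₂/V₁)(V₃/V₂) = 5.86 × (308/94.2) = 19.16.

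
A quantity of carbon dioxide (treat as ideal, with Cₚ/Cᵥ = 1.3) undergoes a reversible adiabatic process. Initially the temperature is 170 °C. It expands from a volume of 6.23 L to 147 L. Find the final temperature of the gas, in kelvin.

T₂ ≈ 172 K

Adiabatic: T₁V₁^(γ−1) = T₂V₂^(γ−1) ⇒ T₂ = T₁ (V₁/V₂)^(γ−1).
T₁ = 170 °C = 443.1 K.
T₂ = 443.1 × (6.23/147)^(0.3) = 171.7 K.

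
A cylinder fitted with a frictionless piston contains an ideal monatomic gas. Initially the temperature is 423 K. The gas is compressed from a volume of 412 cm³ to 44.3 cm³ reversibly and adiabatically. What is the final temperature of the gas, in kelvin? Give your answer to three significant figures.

T₂ ≈ 1870 K

For a reversible adiabat TV^(γ−1) is constant, so T₂ = T₁ (V₁/V₂)^(γ−1).
For a monatomic ideal gas γ = 5/3, so γ−1 = 2/3.
T₂ = 423 × (412/44.3)^(2/3) = 1871 K.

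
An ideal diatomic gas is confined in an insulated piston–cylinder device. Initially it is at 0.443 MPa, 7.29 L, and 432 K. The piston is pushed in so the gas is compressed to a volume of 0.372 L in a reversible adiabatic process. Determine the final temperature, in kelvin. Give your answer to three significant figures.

T₂ ≈ 1420 K

Adiabatic: T₁V₁^(γ−1) = T₂V₂^(γ−1) ⇒ T₂ = T₁ (V₁/V₂)^(γ−1).
γ = 7/5 for a diatomic ideal gas.
T₂ = 432 × (7.29/0.372)^(2/5) = 1420 K.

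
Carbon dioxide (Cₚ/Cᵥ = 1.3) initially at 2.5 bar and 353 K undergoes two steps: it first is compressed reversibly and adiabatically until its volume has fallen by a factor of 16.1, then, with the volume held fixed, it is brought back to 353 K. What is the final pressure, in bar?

Adiabatic step (PV^γ = const): P₂ = 2.5×16.1^(1.3) = 92.64 bar; T₂ = 353×16.1^(0.3) = 812.5 K.
Isochoric: P₃ = P₂(T₃/T₂) = 92.64 × (353/812.5) = 40.25 bar.

P₃ ≈ 40.2 bar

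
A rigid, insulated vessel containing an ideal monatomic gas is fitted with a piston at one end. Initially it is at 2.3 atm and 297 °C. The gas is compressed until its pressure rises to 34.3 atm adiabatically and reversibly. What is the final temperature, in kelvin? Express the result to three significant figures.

T₂ ≈ 1680 K

Adiabatic: T₂/T₁ = (P₂/P₁)^((γ−1)/γ).
For a monatomic ideal gas γ = 5/3, so (γ−1)/γ = 2/5.
T₁ = 297 °C = 570.1 K.
T₂ = 570.1 × (34.3/2.3)^(2/5) = 1680 K.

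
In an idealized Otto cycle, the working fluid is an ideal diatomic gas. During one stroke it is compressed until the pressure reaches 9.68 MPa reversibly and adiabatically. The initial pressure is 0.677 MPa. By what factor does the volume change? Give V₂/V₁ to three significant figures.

From PV^γ = const, V₂/V₁ = (P₁/P₂)^(1/γ).
For a diatomic ideal gas γ = 7/5.
V₂/V₁ = (0.677/9.68)^(5/7) = 0.1496.

V₂/V₁ ≈ 0.150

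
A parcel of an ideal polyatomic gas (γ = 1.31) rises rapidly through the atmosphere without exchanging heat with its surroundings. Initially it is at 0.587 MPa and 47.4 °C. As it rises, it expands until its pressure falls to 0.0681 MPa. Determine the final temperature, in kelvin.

T₂ ≈ 193 K

Along an adiabat T P^((1−γ)/γ) is constant, so T₂ = T₁ (P₂/P₁)^((γ−1)/γ).
T₁ = 47.4 °C = 320.5 K.
T₂ = 320.5 × (0.0681/0.587)^(0.237) = 192.5 K.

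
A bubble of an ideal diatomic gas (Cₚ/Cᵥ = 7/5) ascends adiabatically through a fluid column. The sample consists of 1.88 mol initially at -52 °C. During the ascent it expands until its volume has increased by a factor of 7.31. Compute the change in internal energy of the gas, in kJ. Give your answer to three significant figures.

ΔU ≈ -4.74 kJ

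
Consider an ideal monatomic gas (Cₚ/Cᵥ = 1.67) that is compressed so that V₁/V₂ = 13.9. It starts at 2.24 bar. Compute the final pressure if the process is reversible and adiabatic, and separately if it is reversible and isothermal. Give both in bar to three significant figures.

adiabatic: 182 bar; isothermal: 31.1 bar

Isothermal: P₂ = P₁(V₁/V₂) = 2.24×13.9 = 31.14 bar.
Adiabatic: P₂ = P₁(V₁/V₂)^γ = 2.24×13.9^(1.67) = 181.6 bar.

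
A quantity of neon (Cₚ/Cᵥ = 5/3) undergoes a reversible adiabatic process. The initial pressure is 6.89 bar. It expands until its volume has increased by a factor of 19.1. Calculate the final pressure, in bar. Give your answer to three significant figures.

P₂ ≈ 0.0505 bar

Adiabatic: P₁V₁^γ = P₂V₂^γ ⇒ P₂ = P₁ (V₁/V₂)^γ.
P₂ = 6.89 × (1/19.1)^(5/3) = 0.05049 bar.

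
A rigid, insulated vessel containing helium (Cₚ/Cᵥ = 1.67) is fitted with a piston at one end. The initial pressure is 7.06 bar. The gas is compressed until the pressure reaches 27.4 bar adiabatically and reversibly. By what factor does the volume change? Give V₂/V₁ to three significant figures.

V₂/V₁ ≈ 0.444

From PV^γ = const, V₂/V₁ = (P₁/P₂)^(1/γ).
V₂/V₁ = (7.06/27.4)^(0.599) = 0.444.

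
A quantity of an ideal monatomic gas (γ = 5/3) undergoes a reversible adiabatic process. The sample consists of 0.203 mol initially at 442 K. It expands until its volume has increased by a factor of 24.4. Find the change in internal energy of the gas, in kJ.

Adiabatic: T₁V₁^(γ−1) = T₂V₂^(γ−1) ⇒ T₂ = T₁ (V₁/V₂)^(γ−1).
T₂ = 442 × (1/24.4)^(2/3) = 52.54 K.
Q = 0, so ΔU = W_on_gas = nCᵥΔT with Cᵥ = R/(γ−1) = 12.47 J/(mol·K).
ΔU = 0.203 × 12.47 × (52.54 − 442) = -986 J.

ΔU ≈ -0.986 kJ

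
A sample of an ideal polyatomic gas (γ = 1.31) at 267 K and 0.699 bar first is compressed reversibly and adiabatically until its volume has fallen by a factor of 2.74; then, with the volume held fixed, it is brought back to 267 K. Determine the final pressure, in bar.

P₃ ≈ 1.92 bar

Adiabatic step (PV^γ = const): P₂ = 0.699×2.74^(1.31) = 2.618 bar; T₂ = 267×2.74^(0.31) = 364.9 K.
Isochoric: P₃ = P₂(T₃/T₂) = 2.618 × (267/364.9) = 1.915 bar.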